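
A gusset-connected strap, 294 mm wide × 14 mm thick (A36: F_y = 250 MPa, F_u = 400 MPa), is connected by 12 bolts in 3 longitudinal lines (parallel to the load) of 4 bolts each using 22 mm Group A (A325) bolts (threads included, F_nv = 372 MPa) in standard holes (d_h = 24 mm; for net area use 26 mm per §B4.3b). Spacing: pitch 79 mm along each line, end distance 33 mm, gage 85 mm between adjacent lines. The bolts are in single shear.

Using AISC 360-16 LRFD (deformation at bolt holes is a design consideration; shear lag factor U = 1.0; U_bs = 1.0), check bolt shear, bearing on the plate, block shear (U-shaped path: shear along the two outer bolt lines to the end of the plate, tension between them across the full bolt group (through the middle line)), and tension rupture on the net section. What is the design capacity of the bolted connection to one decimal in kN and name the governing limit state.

Bolt shear: A_b = π(22)²/4 = 380.13 mm². φR_n = 0.75 × 372 × 380.13 × 12 × 1 = 1272.7 kN.
Bearing (14 mm plate, F_u = 400 MPa): end bolts L_c = 33 − 24/2 = 21, R_n = min(1.2×21×14×400, 2.4×22×14×400) = 141.12 kN/bolt; interior L_c = 79 − 24 = 55, R_n = 295.68 kN/bolt. φR_n = 0.75 × (3×141.12 + 9×295.68) = 2313.4 kN.
Block shear: shear path 2×[33+3×79] = 2×270 mm, A_gv = 7560, A_nv = 2×(270 − 3.5×26)×14 = 5012 mm²; tension across gage: (170 − 2×26)×14 = 1652 mm². R_n = min(0.6×400×5012, 0.6×250×7560) + 1.0×400×1652 = min(1202.9, 1134) + 660.8 = 1794.8 kN. φR_n = 0.75 × 1794.8 = 1346.1 kN.
Tension rupture (net): A_n = (294 − 3×26)×14 = 3024 mm² (U = 1.0, A_e = A_n). φR_n = 0.75 × 400 × 3024 = 907.2 kN.
Governing: min(1272.7, 2313.4, 1346.1, 907.2) = 907.2 kN → net-section rupture.

907.2 kN (net-section rupture governs)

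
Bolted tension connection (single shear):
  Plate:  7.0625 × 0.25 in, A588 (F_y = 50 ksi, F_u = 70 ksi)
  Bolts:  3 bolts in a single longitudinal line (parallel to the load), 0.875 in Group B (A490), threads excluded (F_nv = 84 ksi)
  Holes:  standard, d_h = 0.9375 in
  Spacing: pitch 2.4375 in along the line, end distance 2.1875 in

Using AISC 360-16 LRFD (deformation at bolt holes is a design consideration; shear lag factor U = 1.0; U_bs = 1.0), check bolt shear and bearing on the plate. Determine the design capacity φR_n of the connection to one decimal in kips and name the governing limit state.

Bolt shear: A_b = π(0.875)²/4 = 0.60132 in². φR_n = 0.75 × 84 × 0.60132 × 3 × 1 = 113.6 kips.
Bearing (0.25 in plate, F_u = 70 ksi): end bolts L_c = 2.1875 − 0.9375/2 = 1.71875, R_n = min(1.2×1.71875×0.25×70, 2.4×0.875×0.25×70) = 36.094 kips/bolt; interior L_c = 2.4375 − 0.9375 = 1.5, R_n = 31.5 kips/bolt. φR_n = 0.75 × (1×36.094 + 2×31.5) = 74.3 kips.
Governing: min(113.6, 74.3) = 74.3 kips → bearing.

74.3 kips (bearing governs)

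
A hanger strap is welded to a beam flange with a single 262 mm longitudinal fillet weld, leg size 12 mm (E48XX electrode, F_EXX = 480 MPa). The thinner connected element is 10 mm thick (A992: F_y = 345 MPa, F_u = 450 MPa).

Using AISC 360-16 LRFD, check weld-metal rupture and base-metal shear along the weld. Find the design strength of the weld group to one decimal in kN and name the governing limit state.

Weld metal: throat = 0.707×12 = 8.484 mm, L = 262 mm. φR_n = 0.75 × 0.6 × 480 × 8.484 × 262 = 480.1 kN.
Base metal shear (10 mm plate): yield φR_n = 1.0×0.6×345×10×262 = 542.3 kN; rupture φR_n = 0.75×0.6×450×10×262 = 530.6 kN; take 530.6 kN (rupture).
Governing: min(480.1, 530.6) = 480.1 kN → weld metal.

480.1 kN (weld metal governs)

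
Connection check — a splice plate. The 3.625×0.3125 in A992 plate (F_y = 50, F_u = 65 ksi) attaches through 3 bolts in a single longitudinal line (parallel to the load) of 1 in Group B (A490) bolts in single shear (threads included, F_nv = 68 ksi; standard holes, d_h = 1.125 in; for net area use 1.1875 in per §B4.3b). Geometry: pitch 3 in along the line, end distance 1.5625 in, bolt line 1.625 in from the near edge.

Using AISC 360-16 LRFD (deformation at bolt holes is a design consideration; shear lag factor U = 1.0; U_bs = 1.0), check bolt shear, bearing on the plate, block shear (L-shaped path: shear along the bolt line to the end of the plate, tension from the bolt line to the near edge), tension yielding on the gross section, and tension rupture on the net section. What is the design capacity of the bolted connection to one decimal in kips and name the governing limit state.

37.1 kips (net-section rupture governs)

Bolt shear: A_b = π(1)²/4 = 0.7854 in². φR_n = 0.75 × 68 × 0.7854 × 3 × 1 = 120.2 kips.
Bearing (0.3125 in plate, F_u = 65 ksi): end bolts L_c = 1.5625 − 1.125/2 = 1, R_n = min(1.2×1×0.3125×65, 2.4×1×0.3125×65) = 24.375 kips/bolt; interior L_c = 3 − 1.125 = 1.875, R_n = 45.703 kips/bolt. φR_n = 0.75 × (1×24.375 + 2×45.703) = 86.8 kips.
Block shear: shear path 1×[1.5625+2×3] = 1×7.5625 in, A_gv = 2.3633, A_nv = 1×(7.5625 − 2.5×1.1875)×0.3125 = 1.4355 in²; tension to near edge: (1.625 − 0.5×1.1875)×0.3125 = 0.32227 in². R_n = min(0.6×65×1.4355, 0.6×50×2.3633) + 1.0×65×0.32227 = min(55.985, 70.899) + 20.948 = 76.933 kips. φR_n = 0.75 × 76.933 = 57.7 kips.
Tension yield (gross): A_g = 3.625×0.3125 = 1.1328 in². φR_n = 0.90 × 50 × 1.1328 = 51.0 kips.
Tension rupture (net): A_n = (3.625 − 1×1.1875)×0.3125 = 0.76172 in² (U = 1.0, A_e = A_n). φR_n = 0.75 × 65 × 0.76172 = 37.1 kips.
Governing: min(120.2, 86.8, 57.7, 51.0, 37.1) = 37.1 kips → net-section rupture.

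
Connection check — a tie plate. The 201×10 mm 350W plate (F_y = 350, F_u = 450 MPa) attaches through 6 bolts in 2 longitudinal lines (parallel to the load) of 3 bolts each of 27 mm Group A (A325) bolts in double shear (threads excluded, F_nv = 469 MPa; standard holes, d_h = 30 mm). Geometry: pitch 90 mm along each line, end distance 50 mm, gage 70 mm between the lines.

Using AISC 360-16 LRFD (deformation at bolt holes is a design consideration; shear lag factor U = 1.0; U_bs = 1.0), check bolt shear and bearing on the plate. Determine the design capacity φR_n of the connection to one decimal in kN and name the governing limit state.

1158.3 kN (bearing governs)

Bolt shear: A_b = π(27)²/4 = 572.56 mm². φR_n = 0.75 × 469 × 572.56 × 6 × 2 = 2416.8 kN.
Bearing (10 mm plate, F_u = 450 MPa): end bolts L_c = 50 − 30/2 = 35, R_n = min(1.2×35×10×450, 2.4×27×10×450) = 189 kN/bolt; interior L_c = 90 − 30 = 60, R_n = 291.6 kN/bolt. φR_n = 0.75 × (2×189 + 4×291.6) = 1158.3 kN.
Governing: min(2416.8, 1158.3) = 1158.3 kN → bearing.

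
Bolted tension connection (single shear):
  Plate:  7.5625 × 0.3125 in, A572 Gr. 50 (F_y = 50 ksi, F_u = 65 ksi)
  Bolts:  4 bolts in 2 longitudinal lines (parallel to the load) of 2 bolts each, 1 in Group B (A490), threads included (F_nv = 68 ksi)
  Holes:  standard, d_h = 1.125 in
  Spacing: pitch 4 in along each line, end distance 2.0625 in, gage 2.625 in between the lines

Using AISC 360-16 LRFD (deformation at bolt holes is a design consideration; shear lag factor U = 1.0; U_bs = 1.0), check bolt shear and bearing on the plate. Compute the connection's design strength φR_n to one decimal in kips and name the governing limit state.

Bolt shear: A_b = π(1)²/4 = 0.7854 in². φR_n = 0.75 × 68 × 0.7854 × 4 × 1 = 160.2 kips.
Bearing (0.3125 in plate, F_u = 65 ksi): end bolts L_c = 2.0625 − 1.125/2 = 1.5, R_n = min(1.2×1.5×0.3125×65, 2.4×1×0.3125×65) = 36.563 kips/bolt; interior L_c = 4 − 1.125 = 2.875, R_n = 48.75 kips/bolt. φR_n = 0.75 × (2×36.563 + 2×48.75) = 128.0 kips.
Governing: min(160.2, 128.0) = 128.0 kips → bearing.

128.0 kips (bearing governs)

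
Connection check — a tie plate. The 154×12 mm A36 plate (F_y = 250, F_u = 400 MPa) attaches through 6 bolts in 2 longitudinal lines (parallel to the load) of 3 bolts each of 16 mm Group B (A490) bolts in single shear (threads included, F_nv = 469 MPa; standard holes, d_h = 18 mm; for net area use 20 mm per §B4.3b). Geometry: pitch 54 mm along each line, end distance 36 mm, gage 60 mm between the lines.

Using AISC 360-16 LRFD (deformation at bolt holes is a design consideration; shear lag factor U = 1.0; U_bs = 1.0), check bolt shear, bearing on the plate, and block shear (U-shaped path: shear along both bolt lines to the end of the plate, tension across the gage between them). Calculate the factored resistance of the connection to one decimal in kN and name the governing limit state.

424.3 kN (bolt shear governs)

Bolt shear: A_b = π(16)²/4 = 201.06 mm². φR_n = 0.75 × 469 × 201.06 × 6 × 1 = 424.3 kN.
Bearing (12 mm plate, F_u = 400 MPa): end bolts L_c = 36 − 18/2 = 27, R_n = min(1.2×27×12×400, 2.4×16×12×400) = 155.52 kN/bolt; interior L_c = 54 − 18 = 36, R_n = 184.32 kN/bolt. φR_n = 0.75 × (2×155.52 + 4×184.32) = 786.2 kN.
Block shear: shear path 2×[36+2×54] = 2×144 mm, A_gv = 3456, A_nv = 2×(144 − 2.5×20)×12 = 2256 mm²; tension across gage: (60 − 1×20)×12 = 480 mm². R_n = min(0.6×400×2256, 0.6×250×3456) + 1.0×400×480 = min(541.44, 518.4) + 192 = 710.4 kN. φR_n = 0.75 × 710.4 = 532.8 kN.
Governing: min(424.3, 786.2, 532.8) = 424.3 kN → bolt shear.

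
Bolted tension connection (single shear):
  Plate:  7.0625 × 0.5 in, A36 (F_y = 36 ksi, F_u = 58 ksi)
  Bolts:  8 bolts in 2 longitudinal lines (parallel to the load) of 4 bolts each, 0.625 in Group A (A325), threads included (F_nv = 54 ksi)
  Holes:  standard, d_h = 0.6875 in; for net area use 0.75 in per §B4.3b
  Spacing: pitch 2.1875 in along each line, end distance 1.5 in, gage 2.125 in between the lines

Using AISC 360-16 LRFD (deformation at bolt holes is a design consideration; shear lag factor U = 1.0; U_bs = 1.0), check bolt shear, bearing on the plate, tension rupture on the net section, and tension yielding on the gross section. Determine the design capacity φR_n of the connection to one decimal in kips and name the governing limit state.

Bolt shear: A_b = π(0.625)²/4 = 0.3068 in². φR_n = 0.75 × 54 × 0.3068 × 8 × 1 = 99.4 kips.
Bearing (0.5 in plate, F_u = 58 ksi): end bolts L_c = 1.5 − 0.6875/2 = 1.15625, R_n = min(1.2×1.15625×0.5×58, 2.4×0.625×0.5×58) = 40.238 kips/bolt; interior L_c = 2.1875 − 0.6875 = 1.5, R_n = 43.5 kips/bolt. φR_n = 0.75 × (2×40.238 + 6×43.5) = 256.1 kips.
Tension rupture (net): A_n = (7.0625 − 2×0.75)×0.5 = 2.7813 in² (U = 1.0, A_e = A_n). φR_n = 0.75 × 58 × 2.7813 = 121.0 kips.
Tension yield (gross): A_g = 7.0625×0.5 = 3.5313 in². φR_n = 0.90 × 36 × 3.5313 = 114.4 kips.
Governing: min(99.4, 256.1, 121.0, 114.4) = 99.4 kips → bolt shear.

99.4 kips (bolt shear governs)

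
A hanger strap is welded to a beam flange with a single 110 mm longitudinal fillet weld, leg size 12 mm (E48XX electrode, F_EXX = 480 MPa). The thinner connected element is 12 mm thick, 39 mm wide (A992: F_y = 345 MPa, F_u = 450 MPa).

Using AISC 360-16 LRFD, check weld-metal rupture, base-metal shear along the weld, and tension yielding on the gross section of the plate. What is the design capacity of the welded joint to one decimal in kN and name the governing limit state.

Weld metal: throat = 0.707×12 = 8.484 mm, L = 110 mm. φR_n = 0.75 × 0.6 × 480 × 8.484 × 110 = 201.6 kN.
Base metal shear (12 mm plate): yield φR_n = 1.0×0.6×345×12×110 = 273.2 kN; rupture φR_n = 0.75×0.6×450×12×110 = 267.3 kN; take 267.3 kN (rupture).
Tension yield (gross): A_g = 39×12 = 468 mm². φR_n = 0.90 × 345 × 468 = 145.3 kN.
Governing: min(201.6, 267.3, 145.3) = 145.3 kN → gross-section yield.

145.3 kN (gross-section yield governs)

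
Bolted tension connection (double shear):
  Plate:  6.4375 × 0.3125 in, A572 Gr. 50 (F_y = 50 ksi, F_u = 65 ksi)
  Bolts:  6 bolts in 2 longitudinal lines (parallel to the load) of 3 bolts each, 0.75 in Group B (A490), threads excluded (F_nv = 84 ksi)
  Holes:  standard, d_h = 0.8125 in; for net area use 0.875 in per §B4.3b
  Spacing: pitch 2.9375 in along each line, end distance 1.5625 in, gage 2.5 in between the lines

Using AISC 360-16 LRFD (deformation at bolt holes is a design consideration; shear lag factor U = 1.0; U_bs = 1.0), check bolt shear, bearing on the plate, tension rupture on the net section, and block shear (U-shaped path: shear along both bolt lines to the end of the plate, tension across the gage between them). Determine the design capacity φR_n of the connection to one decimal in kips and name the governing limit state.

Bolt shear: A_b = π(0.75)²/4 = 0.44179 in². φR_n = 0.75 × 84 × 0.44179 × 6 × 2 = 334.0 kips.
Bearing (0.3125 in plate, F_u = 65 ksi): end bolts L_c = 1.5625 − 0.8125/2 = 1.15625, R_n = min(1.2×1.15625×0.3125×65, 2.4×0.75×0.3125×65) = 28.184 kips/bolt; interior L_c = 2.9375 − 0.8125 = 2.125, R_n = 36.563 kips/bolt. φR_n = 0.75 × (2×28.184 + 4×36.563) = 152.0 kips.
Tension rupture (net): A_n = (6.4375 − 2×0.875)×0.3125 = 1.4648 in² (U = 1.0, A_e = A_n). φR_n = 0.75 × 65 × 1.4648 = 71.4 kips.
Block shear: shear path 2×[1.5625+2×2.9375] = 2×7.4375 in, A_gv = 4.6484, A_nv = 2×(7.4375 − 2.5×0.875)×0.3125 = 3.2813 in²; tension across gage: (2.5 − 1×0.875)×0.3125 = 0.50781 in². R_n = min(0.6×65×3.2813, 0.6×50×4.6484) + 1.0×65×0.50781 = min(127.97, 139.45) + 33.008 = 160.98 kips. φR_n = 0.75 × 160.98 = 120.7 kips.
Governing: min(334.0, 152.0, 71.4, 120.7) = 71.4 kips → net-section rupture.

71.4 kips (net-section rupture governs)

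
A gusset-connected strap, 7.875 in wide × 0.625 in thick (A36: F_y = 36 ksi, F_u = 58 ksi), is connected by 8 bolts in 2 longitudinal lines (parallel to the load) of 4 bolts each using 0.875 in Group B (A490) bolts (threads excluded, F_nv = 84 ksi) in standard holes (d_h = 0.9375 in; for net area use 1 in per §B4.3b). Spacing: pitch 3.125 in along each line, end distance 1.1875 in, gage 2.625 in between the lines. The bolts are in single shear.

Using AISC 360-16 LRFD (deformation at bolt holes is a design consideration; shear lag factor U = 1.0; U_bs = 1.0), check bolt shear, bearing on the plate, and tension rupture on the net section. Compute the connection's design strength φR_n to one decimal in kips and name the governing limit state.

159.7 kips (net-section rupture governs)

Bolt shear: A_b = π(0.875)²/4 = 0.60132 in². φR_n = 0.75 × 84 × 0.60132 × 8 × 1 = 303.1 kips.
Bearing (0.625 in plate, F_u = 58 ksi): end bolts L_c = 1.1875 − 0.9375/2 = 0.71875, R_n = min(1.2×0.71875×0.625×58, 2.4×0.875×0.625×58) = 31.266 kips/bolt; interior L_c = 3.125 − 0.9375 = 2.1875, R_n = 76.125 kips/bolt. φR_n = 0.75 × (2×31.266 + 6×76.125) = 389.5 kips.
Tension rupture (net): A_n = (7.875 − 2×1)×0.625 = 3.6719 in² (U = 1.0, A_e = A_n). φR_n = 0.75 × 58 × 3.6719 = 159.7 kips.
Governing: min(303.1, 389.5, 159.7) = 159.7 kips → net-section rupture.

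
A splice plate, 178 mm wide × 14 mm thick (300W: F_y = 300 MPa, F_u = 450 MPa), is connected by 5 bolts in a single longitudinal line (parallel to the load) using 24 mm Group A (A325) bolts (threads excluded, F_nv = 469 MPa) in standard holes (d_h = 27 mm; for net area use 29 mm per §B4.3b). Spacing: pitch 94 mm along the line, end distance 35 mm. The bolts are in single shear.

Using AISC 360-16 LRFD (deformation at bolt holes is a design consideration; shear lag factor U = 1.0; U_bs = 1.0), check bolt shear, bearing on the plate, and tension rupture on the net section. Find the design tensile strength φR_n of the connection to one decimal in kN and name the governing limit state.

704.0 kN (net-section rupture governs)

Bolt shear: A_b = π(24)²/4 = 452.39 mm². φR_n = 0.75 × 469 × 452.39 × 5 × 1 = 795.6 kN.
Bearing (14 mm plate, F_u = 450 MPa): end bolts L_c = 35 − 27/2 = 21.5, R_n = min(1.2×21.5×14×450, 2.4×24×14×450) = 162.54 kN/bolt; interior L_c = 94 − 27 = 67, R_n = 362.88 kN/bolt. φR_n = 0.75 × (1×162.54 + 4×362.88) = 1210.5 kN.
Tension rupture (net): A_n = (178 − 1×29)×14 = 2086 mm² (U = 1.0, A_e = A_n). φR_n = 0.75 × 450 × 2086 = 704.0 kN.
Governing: min(795.6, 1210.5, 704.0) = 704.0 kN → net-section rupture.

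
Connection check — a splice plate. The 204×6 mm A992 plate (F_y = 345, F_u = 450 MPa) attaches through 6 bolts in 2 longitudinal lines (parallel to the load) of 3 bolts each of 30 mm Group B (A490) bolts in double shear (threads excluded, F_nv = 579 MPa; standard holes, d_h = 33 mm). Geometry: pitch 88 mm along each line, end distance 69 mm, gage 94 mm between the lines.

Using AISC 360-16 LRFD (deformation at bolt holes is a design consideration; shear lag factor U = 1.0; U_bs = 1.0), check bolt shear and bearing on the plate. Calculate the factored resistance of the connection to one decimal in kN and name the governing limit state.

789.8 kN (bearing governs)

Bolt shear: A_b = π(30)²/4 = 706.86 mm². φR_n = 0.75 × 579 × 706.86 × 6 × 2 = 3683.4 kN.
Bearing (6 mm plate, F_u = 450 MPa): end bolts L_c = 69 − 33/2 = 52.5, R_n = min(1.2×52.5×6×450, 2.4×30×6×450) = 170.1 kN/bolt; interior L_c = 88 − 33 = 55, R_n = 178.2 kN/bolt. φR_n = 0.75 × (2×170.1 + 4×178.2) = 789.8 kN.
Governing: min(3683.4, 789.8) = 789.8 kN → bearing.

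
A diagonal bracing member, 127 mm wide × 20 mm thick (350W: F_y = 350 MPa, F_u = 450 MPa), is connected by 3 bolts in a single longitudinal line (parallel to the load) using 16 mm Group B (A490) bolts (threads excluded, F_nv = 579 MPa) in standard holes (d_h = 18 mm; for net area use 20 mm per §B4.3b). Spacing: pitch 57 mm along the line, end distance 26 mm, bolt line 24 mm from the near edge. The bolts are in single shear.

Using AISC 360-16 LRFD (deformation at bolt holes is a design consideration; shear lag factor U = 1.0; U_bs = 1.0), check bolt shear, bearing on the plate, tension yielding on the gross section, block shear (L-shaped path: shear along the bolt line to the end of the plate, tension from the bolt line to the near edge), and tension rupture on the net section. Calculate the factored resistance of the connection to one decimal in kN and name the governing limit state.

Bolt shear: A_b = π(16)²/4 = 201.06 mm². φR_n = 0.75 × 579 × 201.06 × 3 × 1 = 261.9 kN.
Bearing (20 mm plate, F_u = 450 MPa): end bolts L_c = 26 − 18/2 = 17, R_n = min(1.2×17×20×450, 2.4×16×20×450) = 183.6 kN/bolt; interior L_c = 57 − 18 = 39, R_n = 345.6 kN/bolt. φR_n = 0.75 × (1×183.6 + 2×345.6) = 656.1 kN.
Tension yield (gross): A_g = 127×20 = 2540 mm². φR_n = 0.90 × 350 × 2540 = 800.1 kN.
Block shear: shear path 1×[26+2×57] = 1×140 mm, A_gv = 2800, A_nv = 1×(140 − 2.5×20)×20 = 1800 mm²; tension to near edge: (24 − 0.5×20)×20 = 280 mm². R_n = min(0.6×450×1800, 0.6×350×2800) + 1.0×450×280 = min(486, 588) + 126 = 612 kN. φR_n = 0.75 × 612 = 459.0 kN.
Tension rupture (net): A_n = (127 − 1×20)×20 = 2140 mm² (U = 1.0, A_e = A_n). φR_n = 0.75 × 450 × 2140 = 722.3 kN.
Governing: min(261.9, 656.1, 800.1, 459.0, 722.3) = 261.9 kN → bolt shear.

261.9 kN (bolt shear governs)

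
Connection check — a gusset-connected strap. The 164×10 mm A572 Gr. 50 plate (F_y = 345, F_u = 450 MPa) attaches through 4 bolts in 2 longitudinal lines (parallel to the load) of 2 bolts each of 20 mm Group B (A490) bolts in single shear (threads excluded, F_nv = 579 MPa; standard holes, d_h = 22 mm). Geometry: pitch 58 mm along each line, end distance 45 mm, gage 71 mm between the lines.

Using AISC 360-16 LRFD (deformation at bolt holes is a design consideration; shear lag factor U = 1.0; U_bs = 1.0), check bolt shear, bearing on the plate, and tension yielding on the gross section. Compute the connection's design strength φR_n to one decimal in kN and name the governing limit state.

Bolt shear: A_b = π(20)²/4 = 314.16 mm². φR_n = 0.75 × 579 × 314.16 × 4 × 1 = 545.7 kN.
Bearing (10 mm plate, F_u = 450 MPa): end bolts L_c = 45 − 22/2 = 34, R_n = min(1.2×34×10×450, 2.4×20×10×450) = 183.6 kN/bolt; interior L_c = 58 − 22 = 36, R_n = 194.4 kN/bolt. φR_n = 0.75 × (2×183.6 + 2×194.4) = 567.0 kN.
Tension yield (gross): A_g = 164×10 = 1640 mm². φR_n = 0.90 × 345 × 1640 = 509.2 kN.
Governing: min(545.7, 567.0, 509.2) = 509.2 kN → gross-section yield.

509.2 kN (gross-section yield governs)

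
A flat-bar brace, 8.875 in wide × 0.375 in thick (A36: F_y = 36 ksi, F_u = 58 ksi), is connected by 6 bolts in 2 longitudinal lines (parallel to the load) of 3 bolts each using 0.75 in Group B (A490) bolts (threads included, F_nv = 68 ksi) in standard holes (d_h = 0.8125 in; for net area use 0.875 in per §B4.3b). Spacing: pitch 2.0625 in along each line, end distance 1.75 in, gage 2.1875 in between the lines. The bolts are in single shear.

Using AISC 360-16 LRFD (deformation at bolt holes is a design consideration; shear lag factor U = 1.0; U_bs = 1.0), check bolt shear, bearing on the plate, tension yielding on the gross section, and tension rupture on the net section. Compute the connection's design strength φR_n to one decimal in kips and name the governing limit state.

107.8 kips (gross-section yield governs)

Bolt shear: A_b = π(0.75)²/4 = 0.44179 in². φR_n = 0.75 × 68 × 0.44179 × 6 × 1 = 135.2 kips.
Bearing (0.375 in plate, F_u = 58 ksi): end bolts L_c = 1.75 − 0.8125/2 = 1.34375, R_n = min(1.2×1.34375×0.375×58, 2.4×0.75×0.375×58) = 35.072 kips/bolt; interior L_c = 2.0625 − 0.8125 = 1.25, R_n = 32.625 kips/bolt. φR_n = 0.75 × (2×35.072 + 4×32.625) = 150.5 kips.
Tension yield (gross): A_g = 8.875×0.375 = 3.3281 in². φR_n = 0.90 × 36 × 3.3281 = 107.8 kips.
Tension rupture (net): A_n = (8.875 − 2×0.875)×0.375 = 2.6719 in² (U = 1.0, A_e = A_n). φR_n = 0.75 × 58 × 2.6719 = 116.2 kips.
Governing: min(135.2, 150.5, 107.8, 116.2) = 107.8 kips → gross-section yield.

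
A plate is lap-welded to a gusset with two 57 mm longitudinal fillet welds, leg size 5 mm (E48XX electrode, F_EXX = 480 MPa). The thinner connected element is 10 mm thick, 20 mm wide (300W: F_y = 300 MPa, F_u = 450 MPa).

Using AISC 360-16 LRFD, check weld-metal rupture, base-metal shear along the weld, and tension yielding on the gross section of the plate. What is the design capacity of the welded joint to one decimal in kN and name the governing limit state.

54.0 kN (gross-section yield governs)

Weld metal: throat = 0.707×5 = 3.535 mm, L = 2×57 = 114 mm. φR_n = 0.75 × 0.6 × 480 × 3.535 × 114 = 87.0 kN.
Base metal shear (10 mm plate): yield φR_n = 1.0×0.6×300×10×114 = 205.2 kN; rupture φR_n = 0.75×0.6×450×10×114 = 230.9 kN; take 205.2 kN (yield).
Tension yield (gross): A_g = 20×10 = 200 mm². φR_n = 0.90 × 300 × 200 = 54.0 kN.
Governing: min(87.0, 205.2, 54.0) = 54.0 kN → gross-section yield.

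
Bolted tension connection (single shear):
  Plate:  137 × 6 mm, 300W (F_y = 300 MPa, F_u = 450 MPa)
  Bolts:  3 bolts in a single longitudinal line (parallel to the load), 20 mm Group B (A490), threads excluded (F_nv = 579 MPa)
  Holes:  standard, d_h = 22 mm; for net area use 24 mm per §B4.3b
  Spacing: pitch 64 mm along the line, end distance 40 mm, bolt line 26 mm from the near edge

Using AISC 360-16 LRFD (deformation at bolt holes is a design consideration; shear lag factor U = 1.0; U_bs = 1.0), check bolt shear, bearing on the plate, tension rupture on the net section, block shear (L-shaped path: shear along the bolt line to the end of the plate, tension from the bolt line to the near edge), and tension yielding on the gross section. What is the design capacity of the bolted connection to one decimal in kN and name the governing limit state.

159.6 kN (block shear governs)

Bolt shear: A_b = π(20)²/4 = 314.16 mm². φR_n = 0.75 × 579 × 314.16 × 3 × 1 = 409.3 kN.
Bearing (6 mm plate, F_u = 450 MPa): end bolts L_c = 40 − 22/2 = 29, R_n = min(1.2×29×6×450, 2.4×20×6×450) = 93.96 kN/bolt; interior L_c = 64 − 22 = 42, R_n = 129.6 kN/bolt. φR_n = 0.75 × (1×93.96 + 2×129.6) = 264.9 kN.
Tension rupture (net): A_n = (137 − 1×24)×6 = 678 mm² (U = 1.0, A_e = A_n). φR_n = 0.75 × 450 × 678 = 228.8 kN.
Block shear: shear path 1×[40+2×64] = 1×168 mm, A_gv = 1008, A_nv = 1×(168 − 2.5×24)×6 = 648 mm²; tension to near edge: (26 − 0.5×24)×6 = 84 mm². R_n = min(0.6×450×648, 0.6×300×1008) + 1.0×450×84 = min(174.96, 181.44) + 37.8 = 212.76 kN. φR_n = 0.75 × 212.76 = 159.6 kN.
Tension yield (gross): A_g = 137×6 = 822 mm². φR_n = 0.90 × 300 × 822 = 221.9 kN.
Governing: min(409.3, 264.9, 228.8, 159.6, 221.9) = 159.6 kN → block shear.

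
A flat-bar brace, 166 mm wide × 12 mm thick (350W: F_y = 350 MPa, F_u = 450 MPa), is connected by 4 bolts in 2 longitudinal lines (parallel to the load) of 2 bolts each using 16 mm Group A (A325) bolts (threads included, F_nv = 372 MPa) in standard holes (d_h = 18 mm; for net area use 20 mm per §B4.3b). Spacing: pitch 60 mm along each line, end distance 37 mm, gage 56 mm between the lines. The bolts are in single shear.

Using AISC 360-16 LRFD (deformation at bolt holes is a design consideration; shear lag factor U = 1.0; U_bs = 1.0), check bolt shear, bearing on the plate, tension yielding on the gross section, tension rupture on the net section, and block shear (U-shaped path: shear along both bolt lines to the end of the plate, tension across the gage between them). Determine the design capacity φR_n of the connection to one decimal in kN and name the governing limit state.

224.4 kN (bolt shear governs)

Bolt shear: A_b = π(16)²/4 = 201.06 mm². φR_n = 0.75 × 372 × 201.06 × 4 × 1 = 224.4 kN.
Bearing (12 mm plate, F_u = 450 MPa): end bolts L_c = 37 − 18/2 = 28, R_n = min(1.2×28×12×450, 2.4×16×12×450) = 181.44 kN/bolt; interior L_c = 60 − 18 = 42, R_n = 207.36 kN/bolt. φR_n = 0.75 × (2×181.44 + 2×207.36) = 583.2 kN.
Tension yield (gross): A_g = 166×12 = 1992 mm². φR_n = 0.90 × 350 × 1992 = 627.5 kN.
Tension rupture (net): A_n = (166 − 2×20)×12 = 1512 mm² (U = 1.0, A_e = A_n). φR_n = 0.75 × 450 × 1512 = 510.3 kN.
Block shear: shear path 2×[37+1×60] = 2×97 mm, A_gv = 2328, A_nv = 2×(97 − 1.5×20)×12 = 1608 mm²; tension across gage: (56 − 1×20)×12 = 432 mm². R_n = min(0.6×450×1608, 0.6×350×2328) + 1.0×450×432 = min(434.16, 488.88) + 194.4 = 628.56 kN. φR_n = 0.75 × 628.56 = 471.4 kN.
Governing: min(224.4, 583.2, 627.5, 510.3, 471.4) = 224.4 kN → bolt shear.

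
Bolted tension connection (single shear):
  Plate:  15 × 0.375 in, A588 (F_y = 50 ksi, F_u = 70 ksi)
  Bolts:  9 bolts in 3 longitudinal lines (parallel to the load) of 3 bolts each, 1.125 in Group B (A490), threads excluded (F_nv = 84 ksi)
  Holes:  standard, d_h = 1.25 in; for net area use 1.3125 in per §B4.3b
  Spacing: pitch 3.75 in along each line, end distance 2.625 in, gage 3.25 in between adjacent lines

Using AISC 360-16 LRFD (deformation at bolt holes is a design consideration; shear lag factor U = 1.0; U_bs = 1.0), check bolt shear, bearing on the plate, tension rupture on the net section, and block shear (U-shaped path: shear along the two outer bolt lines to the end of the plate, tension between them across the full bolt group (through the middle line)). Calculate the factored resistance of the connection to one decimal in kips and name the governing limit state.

217.8 kips (net-section rupture governs)

Bolt shear: A_b = π(1.125)²/4 = 0.99402 in². φR_n = 0.75 × 84 × 0.99402 × 9 × 1 = 563.6 kips.
Bearing (0.375 in plate, F_u = 70 ksi): end bolts L_c = 2.625 − 1.25/2 = 2, R_n = min(1.2×2×0.375×70, 2.4×1.125×0.375×70) = 63 kips/bolt; interior L_c = 3.75 − 1.25 = 2.5, R_n = 70.875 kips/bolt. φR_n = 0.75 × (3×63 + 6×70.875) = 460.7 kips.
Tension rupture (net): A_n = (15 − 3×1.3125)×0.375 = 4.1484 in² (U = 1.0, A_e = A_n). φR_n = 0.75 × 70 × 4.1484 = 217.8 kips.
Block shear: shear path 2×[2.625+2×3.75] = 2×10.125 in, A_gv = 7.5938, A_nv = 2×(10.125 − 2.5×1.3125)×0.375 = 5.1328 in²; tension across gage: (6.5 − 2×1.3125)×0.375 = 1.4531 in². R_n = min(0.6×70×5.1328, 0.6×50×7.5938) + 1.0×70×1.4531 = min(215.58, 227.81) + 101.72 = 317.3 kips. φR_n = 0.75 × 317.3 = 238.0 kips.
Governing: min(563.6, 460.7, 217.8, 238.0) = 217.8 kips → net-section rupture.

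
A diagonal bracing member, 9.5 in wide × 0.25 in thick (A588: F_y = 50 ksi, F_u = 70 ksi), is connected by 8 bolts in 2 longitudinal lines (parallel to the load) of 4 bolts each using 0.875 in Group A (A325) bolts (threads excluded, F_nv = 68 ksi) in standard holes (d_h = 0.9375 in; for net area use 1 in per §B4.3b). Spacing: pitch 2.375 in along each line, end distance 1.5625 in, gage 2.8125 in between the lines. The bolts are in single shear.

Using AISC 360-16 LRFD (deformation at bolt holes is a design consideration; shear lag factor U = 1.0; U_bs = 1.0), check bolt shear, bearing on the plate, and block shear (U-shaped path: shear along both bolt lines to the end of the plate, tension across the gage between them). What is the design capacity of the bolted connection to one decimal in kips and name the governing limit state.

105.5 kips (block shear governs)

Bolt shear: A_b = π(0.875)²/4 = 0.60132 in². φR_n = 0.75 × 68 × 0.60132 × 8 × 1 = 245.3 kips.
Bearing (0.25 in plate, F_u = 70 ksi): end bolts L_c = 1.5625 − 0.9375/2 = 1.09375, R_n = min(1.2×1.09375×0.25×70, 2.4×0.875×0.25×70) = 22.969 kips/bolt; interior L_c = 2.375 − 0.9375 = 1.4375, R_n = 30.188 kips/bolt. φR_n = 0.75 × (2×22.969 + 6×30.188) = 170.3 kips.
Block shear: shear path 2×[1.5625+3×2.375] = 2×8.6875 in, A_gv = 4.3438, A_nv = 2×(8.6875 − 3.5×1)×0.25 = 2.5938 in²; tension across gage: (2.8125 − 1×1)×0.25 = 0.45313 in². R_n = min(0.6×70×2.5938, 0.6×50×4.3438) + 1.0×70×0.45313 = min(108.94, 130.31) + 31.719 = 140.66 kips. φR_n = 0.75 × 140.66 = 105.5 kips.
Governing: min(245.3, 170.3, 105.5) = 105.5 kips → block shear.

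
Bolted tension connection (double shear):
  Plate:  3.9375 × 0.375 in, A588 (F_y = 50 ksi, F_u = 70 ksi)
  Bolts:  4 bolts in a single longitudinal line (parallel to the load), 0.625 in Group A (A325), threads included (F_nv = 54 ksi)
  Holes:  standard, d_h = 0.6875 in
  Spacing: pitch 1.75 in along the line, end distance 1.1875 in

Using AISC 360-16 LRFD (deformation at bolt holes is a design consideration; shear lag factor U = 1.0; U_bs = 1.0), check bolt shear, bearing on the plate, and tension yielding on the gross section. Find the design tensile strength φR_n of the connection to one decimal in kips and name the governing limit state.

Bolt shear: A_b = π(0.625)²/4 = 0.3068 in². φR_n = 0.75 × 54 × 0.3068 × 4 × 2 = 99.4 kips.
Bearing (0.375 in plate, F_u = 70 ksi): end bolts L_c = 1.1875 − 0.6875/2 = 0.84375, R_n = min(1.2×0.84375×0.375×70, 2.4×0.625×0.375×70) = 26.578 kips/bolt; interior L_c = 1.75 − 0.6875 = 1.0625, R_n = 33.469 kips/bolt. φR_n = 0.75 × (1×26.578 + 3×33.469) = 95.2 kips.
Tension yield (gross): A_g = 3.9375×0.375 = 1.4766 in². φR_n = 0.90 × 50 × 1.4766 = 66.4 kips.
Governing: min(99.4, 95.2, 66.4) = 66.4 kips → gross-section yield.

66.4 kips (gross-section yield governs)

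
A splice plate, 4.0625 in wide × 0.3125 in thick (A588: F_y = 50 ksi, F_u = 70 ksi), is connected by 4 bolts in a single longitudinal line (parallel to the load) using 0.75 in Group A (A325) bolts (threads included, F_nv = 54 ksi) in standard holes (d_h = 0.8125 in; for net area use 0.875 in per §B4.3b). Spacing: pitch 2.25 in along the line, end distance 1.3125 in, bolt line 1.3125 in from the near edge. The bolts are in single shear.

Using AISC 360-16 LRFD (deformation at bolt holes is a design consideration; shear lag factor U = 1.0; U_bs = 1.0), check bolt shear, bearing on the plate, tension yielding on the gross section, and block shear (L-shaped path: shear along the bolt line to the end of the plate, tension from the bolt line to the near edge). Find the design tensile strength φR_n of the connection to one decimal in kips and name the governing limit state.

Bolt shear: A_b = π(0.75)²/4 = 0.44179 in². φR_n = 0.75 × 54 × 0.44179 × 4 × 1 = 71.6 kips.
Bearing (0.3125 in plate, F_u = 70 ksi): end bolts L_c = 1.3125 − 0.8125/2 = 0.90625, R_n = min(1.2×0.90625×0.3125×70, 2.4×0.75×0.3125×70) = 23.789 kips/bolt; interior L_c = 2.25 − 0.8125 = 1.4375, R_n = 37.734 kips/bolt. φR_n = 0.75 × (1×23.789 + 3×37.734) = 102.7 kips.
Tension yield (gross): A_g = 4.0625×0.3125 = 1.2695 in². φR_n = 0.90 × 50 × 1.2695 = 57.1 kips.
Block shear: shear path 1×[1.3125+3×2.25] = 1×8.0625 in, A_gv = 2.5195, A_nv = 1×(8.0625 − 3.5×0.875)×0.3125 = 1.5625 in²; tension to near edge: (1.3125 − 0.5×0.875)×0.3125 = 0.27344 in². R_n = min(0.6×70×1.5625, 0.6×50×2.5195) + 1.0×70×0.27344 = min(65.625, 75.585) + 19.141 = 84.766 kips. φR_n = 0.75 × 84.766 = 63.6 kips.
Governing: min(71.6, 102.7, 57.1, 63.6) = 57.1 kips → gross-section yield.

57.1 kips (gross-section yield governs)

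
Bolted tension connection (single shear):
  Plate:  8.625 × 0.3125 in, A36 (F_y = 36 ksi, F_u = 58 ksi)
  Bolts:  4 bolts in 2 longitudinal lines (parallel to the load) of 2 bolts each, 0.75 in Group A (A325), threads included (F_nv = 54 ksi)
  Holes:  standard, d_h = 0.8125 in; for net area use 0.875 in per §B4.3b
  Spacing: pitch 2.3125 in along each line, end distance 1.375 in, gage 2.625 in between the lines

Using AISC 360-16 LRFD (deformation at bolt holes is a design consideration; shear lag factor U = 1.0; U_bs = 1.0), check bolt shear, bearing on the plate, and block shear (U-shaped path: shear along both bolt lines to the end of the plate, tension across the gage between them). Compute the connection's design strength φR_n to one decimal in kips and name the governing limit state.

61.1 kips (block shear governs)

Bolt shear: A_b = π(0.75)²/4 = 0.44179 in². φR_n = 0.75 × 54 × 0.44179 × 4 × 1 = 71.6 kips.
Bearing (0.3125 in plate, F_u = 58 ksi): end bolts L_c = 1.375 − 0.8125/2 = 0.96875, R_n = min(1.2×0.96875×0.3125×58, 2.4×0.75×0.3125×58) = 21.07 kips/bolt; interior L_c = 2.3125 − 0.8125 = 1.5, R_n = 32.625 kips/bolt. φR_n = 0.75 × (2×21.07 + 2×32.625) = 80.5 kips.
Block shear: shear path 2×[1.375+1×2.3125] = 2×3.6875 in, A_gv = 2.3047, A_nv = 2×(3.6875 − 1.5×0.875)×0.3125 = 1.4844 in²; tension across gage: (2.625 − 1×0.875)×0.3125 = 0.54688 in². R_n = min(0.6×58×1.4844, 0.6×36×2.3047) + 1.0×58×0.54688 = min(51.657, 49.782) + 31.719 = 81.501 kips. φR_n = 0.75 × 81.501 = 61.1 kips.
Governing: min(71.6, 80.5, 61.1) = 61.1 kips → block shear.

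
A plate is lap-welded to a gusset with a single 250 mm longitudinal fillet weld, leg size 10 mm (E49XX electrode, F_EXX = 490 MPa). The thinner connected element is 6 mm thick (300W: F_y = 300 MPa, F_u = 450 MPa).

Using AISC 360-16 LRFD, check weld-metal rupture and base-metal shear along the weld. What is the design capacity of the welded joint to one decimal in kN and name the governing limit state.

Weld metal: throat = 0.707×10 = 7.07 mm, L = 250 mm. φR_n = 0.75 × 0.6 × 490 × 7.07 × 250 = 389.7 kN.
Base metal shear (6 mm plate): yield φR_n = 1.0×0.6×300×6×250 = 270.0 kN; rupture φR_n = 0.75×0.6×450×6×250 = 303.8 kN; take 270.0 kN (yield).
Governing: min(389.7, 270.0) = 270.0 kN → base-metal shear.

270.0 kN (base-metal shear governs)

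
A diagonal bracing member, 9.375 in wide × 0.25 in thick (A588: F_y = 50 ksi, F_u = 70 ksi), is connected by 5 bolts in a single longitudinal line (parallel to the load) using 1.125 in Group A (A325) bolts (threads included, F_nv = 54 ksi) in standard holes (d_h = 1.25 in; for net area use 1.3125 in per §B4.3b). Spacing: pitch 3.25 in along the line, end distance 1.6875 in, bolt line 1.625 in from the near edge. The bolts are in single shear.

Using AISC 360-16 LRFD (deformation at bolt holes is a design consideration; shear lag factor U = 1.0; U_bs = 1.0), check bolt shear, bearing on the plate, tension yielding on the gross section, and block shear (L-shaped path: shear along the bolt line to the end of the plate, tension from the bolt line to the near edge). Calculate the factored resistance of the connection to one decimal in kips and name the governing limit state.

Bolt shear: A_b = π(1.125)²/4 = 0.99402 in². φR_n = 0.75 × 54 × 0.99402 × 5 × 1 = 201.3 kips.
Bearing (0.25 in plate, F_u = 70 ksi): end bolts L_c = 1.6875 − 1.25/2 = 1.0625, R_n = min(1.2×1.0625×0.25×70, 2.4×1.125×0.25×70) = 22.313 kips/bolt; interior L_c = 3.25 − 1.25 = 2, R_n = 42 kips/bolt. φR_n = 0.75 × (1×22.313 + 4×42) = 142.7 kips.
Tension yield (gross): A_g = 9.375×0.25 = 2.3438 in². φR_n = 0.90 × 50 × 2.3438 = 105.5 kips.
Block shear: shear path 1×[1.6875+4×3.25] = 1×14.6875 in, A_gv = 3.6719, A_nv = 1×(14.6875 − 4.5×1.3125)×0.25 = 2.1953 in²; tension to near edge: (1.625 − 0.5×1.3125)×0.25 = 0.24219 in². R_n = min(0.6×70×2.1953, 0.6×50×3.6719) + 1.0×70×0.24219 = min(92.203, 110.16) + 16.953 = 109.16 kips. φR_n = 0.75 × 109.16 = 81.9 kips.
Governing: min(201.3, 142.7, 105.5, 81.9) = 81.9 kips → block shear.

81.9 kips (block shear governs)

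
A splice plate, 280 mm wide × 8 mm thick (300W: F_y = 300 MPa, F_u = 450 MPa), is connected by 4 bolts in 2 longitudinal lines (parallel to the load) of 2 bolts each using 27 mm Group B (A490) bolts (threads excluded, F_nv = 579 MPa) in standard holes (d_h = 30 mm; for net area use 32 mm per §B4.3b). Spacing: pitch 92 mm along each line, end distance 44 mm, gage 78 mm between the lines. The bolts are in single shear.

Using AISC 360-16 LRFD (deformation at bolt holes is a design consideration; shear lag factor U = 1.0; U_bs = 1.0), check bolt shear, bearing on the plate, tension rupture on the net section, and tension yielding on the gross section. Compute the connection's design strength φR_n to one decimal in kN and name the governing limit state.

537.8 kN (bearing governs)

Bolt shear: A_b = π(27)²/4 = 572.56 mm². φR_n = 0.75 × 579 × 572.56 × 4 × 1 = 994.5 kN.
Bearing (8 mm plate, F_u = 450 MPa): end bolts L_c = 44 − 30/2 = 29, R_n = min(1.2×29×8×450, 2.4×27×8×450) = 125.28 kN/bolt; interior L_c = 92 − 30 = 62, R_n = 233.28 kN/bolt. φR_n = 0.75 × (2×125.28 + 2×233.28) = 537.8 kN.
Tension rupture (net): A_n = (280 − 2×32)×8 = 1728 mm² (U = 1.0, A_e = A_n). φR_n = 0.75 × 450 × 1728 = 583.2 kN.
Tension yield (gross): A_g = 280×8 = 2240 mm². φR_n = 0.90 × 300 × 2240 = 604.8 kN.
Governing: min(994.5, 537.8, 583.2, 604.8) = 537.8 kN → bearing.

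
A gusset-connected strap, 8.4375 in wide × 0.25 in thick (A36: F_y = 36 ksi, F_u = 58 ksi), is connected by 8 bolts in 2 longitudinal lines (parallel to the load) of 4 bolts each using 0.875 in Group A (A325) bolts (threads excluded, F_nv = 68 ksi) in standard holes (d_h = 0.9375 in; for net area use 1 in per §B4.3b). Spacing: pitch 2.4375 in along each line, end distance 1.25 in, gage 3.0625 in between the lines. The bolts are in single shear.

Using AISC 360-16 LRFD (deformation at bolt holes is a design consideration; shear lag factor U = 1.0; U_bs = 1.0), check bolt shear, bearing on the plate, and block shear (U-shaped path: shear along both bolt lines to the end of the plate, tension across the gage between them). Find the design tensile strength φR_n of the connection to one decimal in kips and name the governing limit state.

88.5 kips (block shear governs)

Bolt shear: A_b = π(0.875)²/4 = 0.60132 in². φR_n = 0.75 × 68 × 0.60132 × 8 × 1 = 245.3 kips.
Bearing (0.25 in plate, F_u = 58 ksi): end bolts L_c = 1.25 − 0.9375/2 = 0.78125, R_n = min(1.2×0.78125×0.25×58, 2.4×0.875×0.25×58) = 13.594 kips/bolt; interior L_c = 2.4375 − 0.9375 = 1.5, R_n = 26.1 kips/bolt. φR_n = 0.75 × (2×13.594 + 6×26.1) = 137.8 kips.
Block shear: shear path 2×[1.25+3×2.4375] = 2×8.5625 in, A_gv = 4.2813, A_nv = 2×(8.5625 − 3.5×1)×0.25 = 2.5313 in²; tension across gage: (3.0625 − 1×1)×0.25 = 0.51563 in². R_n = min(0.6×58×2.5313, 0.6×36×4.2813) + 1.0×58×0.51563 = min(88.089, 92.476) + 29.907 = 118 kips. φR_n = 0.75 × 118 = 88.5 kips.
Governing: min(245.3, 137.8, 88.5) = 88.5 kips → block shear.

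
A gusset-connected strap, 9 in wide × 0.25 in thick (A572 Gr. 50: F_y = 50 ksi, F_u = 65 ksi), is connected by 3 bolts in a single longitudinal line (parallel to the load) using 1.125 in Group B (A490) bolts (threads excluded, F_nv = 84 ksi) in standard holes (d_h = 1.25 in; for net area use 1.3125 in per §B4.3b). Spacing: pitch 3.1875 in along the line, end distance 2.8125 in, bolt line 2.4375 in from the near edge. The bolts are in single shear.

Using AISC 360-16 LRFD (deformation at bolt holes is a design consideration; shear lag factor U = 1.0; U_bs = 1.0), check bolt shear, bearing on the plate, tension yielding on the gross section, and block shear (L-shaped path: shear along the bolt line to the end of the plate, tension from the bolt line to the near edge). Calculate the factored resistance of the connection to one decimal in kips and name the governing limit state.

Bolt shear: A_b = π(1.125)²/4 = 0.99402 in². φR_n = 0.75 × 84 × 0.99402 × 3 × 1 = 187.9 kips.
Bearing (0.25 in plate, F_u = 65 ksi): end bolts L_c = 2.8125 − 1.25/2 = 2.1875, R_n = min(1.2×2.1875×0.25×65, 2.4×1.125×0.25×65) = 42.656 kips/bolt; interior L_c = 3.1875 − 1.25 = 1.9375, R_n = 37.781 kips/bolt. φR_n = 0.75 × (1×42.656 + 2×37.781) = 88.7 kips.
Tension yield (gross): A_g = 9×0.25 = 2.25 in². φR_n = 0.90 × 50 × 2.25 = 101.3 kips.
Block shear: shear path 1×[2.8125+2×3.1875] = 1×9.1875 in, A_gv = 2.2969, A_nv = 1×(9.1875 − 2.5×1.3125)×0.25 = 1.4766 in²; tension to near edge: (2.4375 − 0.5×1.3125)×0.25 = 0.44531 in². R_n = min(0.6×65×1.4766, 0.6×50×2.2969) + 1.0×65×0.44531 = min(57.587, 68.907) + 28.945 = 86.532 kips. φR_n = 0.75 × 86.532 = 64.9 kips.
Governing: min(187.9, 88.7, 101.3, 64.9) = 64.9 kips → block shear.

64.9 kips (block shear governs)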